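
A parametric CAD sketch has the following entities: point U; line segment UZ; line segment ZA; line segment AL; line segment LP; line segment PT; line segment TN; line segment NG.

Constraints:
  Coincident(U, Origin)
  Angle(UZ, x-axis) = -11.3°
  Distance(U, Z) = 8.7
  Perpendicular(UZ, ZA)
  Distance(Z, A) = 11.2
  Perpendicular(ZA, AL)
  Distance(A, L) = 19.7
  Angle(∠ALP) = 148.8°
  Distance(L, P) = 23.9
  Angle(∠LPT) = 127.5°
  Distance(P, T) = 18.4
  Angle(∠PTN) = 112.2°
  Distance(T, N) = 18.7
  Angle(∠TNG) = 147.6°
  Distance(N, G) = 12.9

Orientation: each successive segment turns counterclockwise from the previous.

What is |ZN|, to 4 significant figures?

38.32

U is at the origin; UZ runs at -11.3° with length 8.7, so Z = (8.531, -1.705). UZ ⟂ ZA, so ZA runs at 78.70°; with |ZA| = 11.2, A = (10.73, 9.278). The perpendicularity gives AL at right angles to ZA, so AL runs at 168.7°; with |AL| = 19.7, L = (-8.592, 13.14). ∠ALP = 148.8° gives LP at -160.1° from the x-axis; with |LP| = 23.9, P = (-31.07, 5.003). ∠LPT = 127.5° gives PT at -107.6° from the x-axis; with |PT| = 18.4, T = (-36.63, -12.54). ∠PTN = 112.2° gives TN at -39.80° from the x-axis; with |TN| = 18.7, N = (-22.26, -24.51). Then |ZN| = |N − Z| = 38.32.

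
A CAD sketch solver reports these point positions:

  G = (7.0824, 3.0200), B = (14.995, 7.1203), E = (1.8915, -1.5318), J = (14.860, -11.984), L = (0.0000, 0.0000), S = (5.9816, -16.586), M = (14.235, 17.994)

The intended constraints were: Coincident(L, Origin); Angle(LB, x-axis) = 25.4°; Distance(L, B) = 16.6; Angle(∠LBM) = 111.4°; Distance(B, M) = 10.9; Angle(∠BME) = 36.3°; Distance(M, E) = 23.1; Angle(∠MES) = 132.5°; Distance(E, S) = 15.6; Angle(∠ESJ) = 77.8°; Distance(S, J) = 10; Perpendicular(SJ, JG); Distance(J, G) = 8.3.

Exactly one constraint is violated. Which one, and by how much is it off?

Distance(J, G) = 8.3 — off by 8.60.

L = (0.00, 0.00) ✓; LB at 25.40° ✓; |LB| = 16.60 ✓; ∠LBM = 111.4° ✓; |BM| = 10.90 ✓; ∠BME = 36.30° ✓; |ME| = 23.10 ✓; ∠MES = 132.5° ✓; |ES| = 15.60 ✓; ∠ESJ = 77.80° ✓; |SJ| = 10.00 ✓; ∠(SJ, JG) = 90.00° ✓; |JG| = 16.90 ✗.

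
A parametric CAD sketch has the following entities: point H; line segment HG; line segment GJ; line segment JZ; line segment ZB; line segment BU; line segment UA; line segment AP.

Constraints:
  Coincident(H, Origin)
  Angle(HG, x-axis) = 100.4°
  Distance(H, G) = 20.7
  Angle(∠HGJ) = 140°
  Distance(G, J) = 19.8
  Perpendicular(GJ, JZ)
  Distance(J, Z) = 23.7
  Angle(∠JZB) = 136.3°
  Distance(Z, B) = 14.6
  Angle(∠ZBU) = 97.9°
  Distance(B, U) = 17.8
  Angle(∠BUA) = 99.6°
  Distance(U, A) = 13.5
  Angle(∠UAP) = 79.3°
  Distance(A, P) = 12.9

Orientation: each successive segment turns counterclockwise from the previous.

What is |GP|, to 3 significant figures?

22.6

∠BUA = 99.6° gives UA at 76.6° from the x-axis; with |UA| = 13.5, A = (-12.2, 12.1). ∠UAP = 79.3° gives AP at 177° from the x-axis; with |AP| = 12.9, P = (-25.1, 12.7). Then |GP| = |P − G| = 22.6.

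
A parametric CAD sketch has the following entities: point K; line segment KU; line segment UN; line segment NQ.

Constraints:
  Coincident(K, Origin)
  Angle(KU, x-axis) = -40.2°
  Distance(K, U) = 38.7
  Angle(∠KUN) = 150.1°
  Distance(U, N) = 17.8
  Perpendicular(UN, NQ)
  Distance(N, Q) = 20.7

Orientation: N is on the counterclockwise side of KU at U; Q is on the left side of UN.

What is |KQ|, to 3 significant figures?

51.4

∠KUN = 150.1°, so UN runs at -40.2° + (180° − 150.1°) = -10.3° from the x-axis; with |UN| = 17.8, N = U + 17.8·(cos -10.3°, sin -10.3°) = (47.1, -28.2). UN is perpendicular to NQ; with |NQ| = 20.7 on the left of UN, Q = N + 20.7·(0.179, 0.984) = (50.8, -7.80). Then |KQ| = |Q − K| = 51.4.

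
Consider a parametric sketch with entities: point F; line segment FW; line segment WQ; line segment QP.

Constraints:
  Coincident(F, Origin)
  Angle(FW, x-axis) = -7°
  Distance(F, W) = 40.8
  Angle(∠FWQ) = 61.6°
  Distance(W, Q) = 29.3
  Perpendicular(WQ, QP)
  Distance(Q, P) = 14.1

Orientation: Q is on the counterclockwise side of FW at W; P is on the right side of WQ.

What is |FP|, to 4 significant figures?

50.96

∠FWQ = 61.6°, so WQ runs at -7.0° + (180° − 61.6°) = 111.4° from the x-axis; with |WQ| = 29.3, Q = W + 29.3·(cos 111.4°, sin 111.4°) = (29.80, 22.31). WQ is perpendicular to QP; with |QP| = 14.1 on the right of WQ, P = Q + 14.1·(0.9311, 0.3649) = (42.93, 27.45). Then |FP| = |P − F| = 50.96.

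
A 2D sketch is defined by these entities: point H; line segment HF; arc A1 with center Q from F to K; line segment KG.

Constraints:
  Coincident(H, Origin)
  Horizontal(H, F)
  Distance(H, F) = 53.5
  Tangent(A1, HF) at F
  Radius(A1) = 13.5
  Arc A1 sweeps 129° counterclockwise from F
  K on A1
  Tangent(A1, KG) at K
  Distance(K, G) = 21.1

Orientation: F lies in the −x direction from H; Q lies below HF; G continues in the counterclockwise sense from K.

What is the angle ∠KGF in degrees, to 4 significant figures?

34.85°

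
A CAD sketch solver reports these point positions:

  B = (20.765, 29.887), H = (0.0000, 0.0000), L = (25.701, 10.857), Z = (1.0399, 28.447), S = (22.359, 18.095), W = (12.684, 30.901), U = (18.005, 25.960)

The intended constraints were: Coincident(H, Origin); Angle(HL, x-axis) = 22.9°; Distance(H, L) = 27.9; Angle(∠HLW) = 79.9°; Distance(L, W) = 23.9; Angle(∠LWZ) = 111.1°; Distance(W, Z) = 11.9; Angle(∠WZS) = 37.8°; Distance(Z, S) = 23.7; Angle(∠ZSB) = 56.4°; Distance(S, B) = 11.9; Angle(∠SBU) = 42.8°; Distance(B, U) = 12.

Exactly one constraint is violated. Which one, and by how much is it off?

Distance(B, U) = 12 — off by 7.20.

H = (0.00, 0.00) ✓; HL at 22.90° ✓; |HL| = 27.90 ✓; ∠HLW = 79.90° ✓; |LW| = 23.90 ✓; ∠LWZ = 111.1° ✓; |WZ| = 11.90 ✓; ∠WZS = 37.80° ✓; |ZS| = 23.70 ✓; ∠ZSB = 56.40° ✓; |SB| = 11.90 ✓; ∠SBU = 42.80° ✓; |BU| = 4.800 ✗.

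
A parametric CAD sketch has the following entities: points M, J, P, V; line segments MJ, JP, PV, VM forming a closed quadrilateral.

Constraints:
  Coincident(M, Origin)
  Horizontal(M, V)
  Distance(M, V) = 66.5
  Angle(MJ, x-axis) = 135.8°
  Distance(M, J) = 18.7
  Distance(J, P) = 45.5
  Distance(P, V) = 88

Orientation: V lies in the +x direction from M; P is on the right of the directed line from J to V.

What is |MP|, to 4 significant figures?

35.86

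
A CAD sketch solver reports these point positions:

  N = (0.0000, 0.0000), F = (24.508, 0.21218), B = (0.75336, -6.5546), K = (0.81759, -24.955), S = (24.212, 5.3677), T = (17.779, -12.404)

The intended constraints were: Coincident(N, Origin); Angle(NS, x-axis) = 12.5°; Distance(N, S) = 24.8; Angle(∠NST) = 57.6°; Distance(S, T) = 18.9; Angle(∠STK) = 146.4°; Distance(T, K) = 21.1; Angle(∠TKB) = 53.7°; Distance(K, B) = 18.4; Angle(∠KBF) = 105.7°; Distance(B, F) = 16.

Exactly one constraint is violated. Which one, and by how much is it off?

Distance(B, F) = 16 — off by 8.70.

N = (0.00, 0.00) ✓; NS at 12.50° ✓; |NS| = 24.80 ✓; ∠NST = 57.60° ✓; |ST| = 18.90 ✓; ∠STK = 146.4° ✓; |TK| = 21.10 ✓; ∠TKB = 53.70° ✓; |KB| = 18.40 ✓; ∠KBF = 105.7° ✓; |BF| = 24.70 ✗.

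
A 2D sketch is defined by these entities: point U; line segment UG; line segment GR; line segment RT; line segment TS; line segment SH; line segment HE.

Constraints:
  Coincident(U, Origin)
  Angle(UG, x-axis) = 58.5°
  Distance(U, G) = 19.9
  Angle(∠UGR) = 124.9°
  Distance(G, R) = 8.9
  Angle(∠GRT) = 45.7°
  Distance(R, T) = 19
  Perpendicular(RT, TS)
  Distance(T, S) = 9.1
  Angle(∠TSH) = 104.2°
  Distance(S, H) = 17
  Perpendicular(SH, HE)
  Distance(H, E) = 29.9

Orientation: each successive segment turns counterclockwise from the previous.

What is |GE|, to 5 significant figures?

24.687

U is at the origin; UG runs at 58.5° with length 19.9, so G = (10.398, 16.968). ∠UGR = 124.9° gives GR at 113.60° from the x-axis; with |GR| = 8.9, R = (6.8346, 25.123). ∠GRT = 45.7° gives RT at -112.10° from the x-axis; with |RT| = 19.0, T = (-0.31365, 7.5191). RT is perpendicular to TS, so TS runs at -22.100°; with |TS| = 9.1, S = (8.1178, 4.0955). ∠TSH = 104.2° gives SH at 53.700° from the x-axis; with |SH| = 17.0, H = (18.182, 17.796). The perpendicularity gives HE at right angles to SH, so HE runs at 143.70°; with |HE| = 29.9, E = (-5.9153, 35.497). Then |GE| = |E − G| = 24.687.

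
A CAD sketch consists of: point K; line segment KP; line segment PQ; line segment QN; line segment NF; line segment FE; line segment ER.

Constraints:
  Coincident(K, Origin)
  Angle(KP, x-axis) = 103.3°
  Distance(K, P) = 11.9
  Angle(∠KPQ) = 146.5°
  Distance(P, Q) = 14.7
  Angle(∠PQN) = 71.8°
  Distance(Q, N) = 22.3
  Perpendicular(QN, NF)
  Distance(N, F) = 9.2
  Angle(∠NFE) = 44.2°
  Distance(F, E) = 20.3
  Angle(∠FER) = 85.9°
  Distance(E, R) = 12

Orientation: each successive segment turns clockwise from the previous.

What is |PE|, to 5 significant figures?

19.642

K is at the origin; KP runs at 103.3° with length 11.9, so P = (-2.7376, 11.581). ∠KPQ = 146.5° gives PQ at 69.800° from the x-axis; with |PQ| = 14.7, Q = (2.3383, 25.377). ∠PQN = 71.8° gives QN at -38.400° from the x-axis; with |QN| = 22.3, N = (19.815, 11.525). The perpendicularity gives NF at right angles to QN, so NF runs at -128.40°; with |NF| = 9.2, F = (14.100, 4.3151). ∠NFE = 44.2° gives FE at 95.800° from the x-axis; with |FE| = 20.3, E = (12.049, 24.511). Then |PE| = |E − P| = 19.642.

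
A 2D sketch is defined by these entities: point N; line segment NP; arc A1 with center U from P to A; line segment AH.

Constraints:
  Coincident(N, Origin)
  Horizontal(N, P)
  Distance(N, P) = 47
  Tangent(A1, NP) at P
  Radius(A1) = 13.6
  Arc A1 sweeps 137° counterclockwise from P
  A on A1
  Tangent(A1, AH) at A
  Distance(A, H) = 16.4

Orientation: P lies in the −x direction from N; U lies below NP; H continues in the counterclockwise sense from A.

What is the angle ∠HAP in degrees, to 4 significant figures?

111.5°

N is at the origin; N and P share the same y with |NP| = 47.0 and P on the −x side, so P = (-47.00, 0.000). The tangent condition forces UP to be normal to NP, so U = P + (0, -13.6) = (-47.00, -13.60). On A1, P sits at bearing 90° from U; a 137° counterclockwise sweep puts A at bearing 227°, so A = U + 13.6·(cos 227°, sin 227°) = (-56.28, -23.55). The tangent condition forces UA to be normal to AH, so AH runs along (−sin 227°, cos 227°); with |AH| = 16.4, H = (-44.28, -34.73). Then cos ∠HAP = AH·AP / (|AH||AP|), giving 111.5°.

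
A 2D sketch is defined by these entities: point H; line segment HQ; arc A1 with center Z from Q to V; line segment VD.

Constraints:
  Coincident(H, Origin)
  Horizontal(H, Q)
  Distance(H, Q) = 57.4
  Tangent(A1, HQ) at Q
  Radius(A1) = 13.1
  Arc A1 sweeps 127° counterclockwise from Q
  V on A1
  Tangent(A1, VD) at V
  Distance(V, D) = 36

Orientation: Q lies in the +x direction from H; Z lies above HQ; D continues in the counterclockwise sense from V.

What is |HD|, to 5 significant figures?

67.880

On A1, Q sits at bearing -90° from Z; a 127° counterclockwise sweep puts V at bearing 37°, so V = Z + 13.1·(cos 37°, sin 37°) = (67.862, 20.984). The tangent condition forces ZV to be normal to VD, so VD runs along (−sin 37°, cos 37°); with |VD| = 36.0, D = (46.197, 49.735). Then |HD| = |D − H| = 67.880.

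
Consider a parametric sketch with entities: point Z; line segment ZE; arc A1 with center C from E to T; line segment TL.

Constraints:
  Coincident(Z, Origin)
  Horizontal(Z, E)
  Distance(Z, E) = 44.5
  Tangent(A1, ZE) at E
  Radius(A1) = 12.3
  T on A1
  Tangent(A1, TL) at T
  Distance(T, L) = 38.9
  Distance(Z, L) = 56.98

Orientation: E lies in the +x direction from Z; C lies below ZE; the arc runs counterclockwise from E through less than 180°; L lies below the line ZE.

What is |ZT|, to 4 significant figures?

34.08

Checks: ∠(CE, EZ) = 90.00° ✓; |CT| = 12.30 ✓; ∠(CT, TL) = 90.00° ✓; |TL| = 38.90 ✓; |ZL| = 56.98 ✓.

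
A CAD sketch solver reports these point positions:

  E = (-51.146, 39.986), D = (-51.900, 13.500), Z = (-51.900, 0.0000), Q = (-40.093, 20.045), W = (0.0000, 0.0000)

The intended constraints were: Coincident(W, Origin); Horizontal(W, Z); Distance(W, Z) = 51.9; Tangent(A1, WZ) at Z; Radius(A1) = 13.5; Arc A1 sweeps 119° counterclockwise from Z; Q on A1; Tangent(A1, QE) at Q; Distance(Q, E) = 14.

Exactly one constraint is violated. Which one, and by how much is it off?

Distance(Q, E) = 14 — off by 8.80.

W = (0.00, 0.00) ✓; W.y = 0.00, Z.y = 0.00 ✓; |WZ| = 51.90 ✓; ∠(DZ, ZW) = 90.00° ✓; |DZ| = 13.50 ✓; bearing(D→Q) − bearing(D→Z) = 119.0° ✓; |DQ| = 13.50 ✓; ∠(DQ, QE) = 90.00° ✓; |QE| = 22.80 ✗.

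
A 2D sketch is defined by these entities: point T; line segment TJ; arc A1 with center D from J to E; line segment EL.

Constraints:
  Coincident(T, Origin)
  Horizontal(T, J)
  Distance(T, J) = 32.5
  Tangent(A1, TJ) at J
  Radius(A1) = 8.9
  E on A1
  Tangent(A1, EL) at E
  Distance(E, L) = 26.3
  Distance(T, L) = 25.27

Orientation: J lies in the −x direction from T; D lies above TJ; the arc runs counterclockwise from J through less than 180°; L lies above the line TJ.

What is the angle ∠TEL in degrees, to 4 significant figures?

58.00°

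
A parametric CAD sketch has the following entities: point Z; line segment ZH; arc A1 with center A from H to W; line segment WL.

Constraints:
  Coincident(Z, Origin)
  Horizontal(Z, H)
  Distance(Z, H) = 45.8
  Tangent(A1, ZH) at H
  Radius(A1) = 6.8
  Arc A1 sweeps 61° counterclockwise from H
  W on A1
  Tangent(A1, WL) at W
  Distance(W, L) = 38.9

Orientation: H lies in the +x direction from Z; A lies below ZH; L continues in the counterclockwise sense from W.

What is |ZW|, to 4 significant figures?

40.01

Z is at the origin; ZH is horizontal with |ZH| = 45.8 and H on the +x side, so H = (45.80, 0.000). A1 meets ZH tangentially, so AH is at right angles to ZH, so A = H + (0, -6.8) = (45.80, -6.800). On A1, H sits at bearing 90° from A; a 61° counterclockwise sweep puts W at bearing 151°, so W = A + 6.8·(cos 151°, sin 151°) = (39.85, -3.503). Then |ZW| = |W − Z| = 40.01.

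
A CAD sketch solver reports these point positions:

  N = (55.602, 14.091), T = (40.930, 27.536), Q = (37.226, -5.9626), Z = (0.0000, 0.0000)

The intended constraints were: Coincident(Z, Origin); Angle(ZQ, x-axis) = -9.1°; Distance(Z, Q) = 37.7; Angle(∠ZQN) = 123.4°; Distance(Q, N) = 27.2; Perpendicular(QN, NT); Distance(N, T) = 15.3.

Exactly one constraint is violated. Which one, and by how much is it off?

Distance(N, T) = 15.3 — off by 4.60.

Z = (0.00, 0.00) ✓; ZQ at -9.100° ✓; |ZQ| = 37.70 ✓; ∠ZQN = 123.4° ✓; |QN| = 27.20 ✓; ∠(QN, NT) = 90.00° ✓; |NT| = 19.90 ✗.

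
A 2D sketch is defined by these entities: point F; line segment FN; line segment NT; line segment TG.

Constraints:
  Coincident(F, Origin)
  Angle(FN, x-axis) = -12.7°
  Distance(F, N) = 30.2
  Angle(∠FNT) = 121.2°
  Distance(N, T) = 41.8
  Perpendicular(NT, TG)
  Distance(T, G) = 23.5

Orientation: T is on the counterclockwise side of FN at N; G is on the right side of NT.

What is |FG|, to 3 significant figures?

75.7

F is at the origin; FN runs at -12.7° with length 30.2, so N = 30.2·(cos -12.7°, sin -12.7°) = (29.5, -6.64). ∠FNT = 121.2°, so NT runs at -12.7° + (180° − 121.2°) = 46.1° from the x-axis; with |NT| = 41.8, T = N + 41.8·(cos 46.1°, sin 46.1°) = (58.4, 23.5). NT ⟂ TG; with |TG| = 23.5 on the right of NT, G = T + 23.5·(0.721, -0.693) = (75.4, 7.18). Then |FG| = |G − F| = 75.7.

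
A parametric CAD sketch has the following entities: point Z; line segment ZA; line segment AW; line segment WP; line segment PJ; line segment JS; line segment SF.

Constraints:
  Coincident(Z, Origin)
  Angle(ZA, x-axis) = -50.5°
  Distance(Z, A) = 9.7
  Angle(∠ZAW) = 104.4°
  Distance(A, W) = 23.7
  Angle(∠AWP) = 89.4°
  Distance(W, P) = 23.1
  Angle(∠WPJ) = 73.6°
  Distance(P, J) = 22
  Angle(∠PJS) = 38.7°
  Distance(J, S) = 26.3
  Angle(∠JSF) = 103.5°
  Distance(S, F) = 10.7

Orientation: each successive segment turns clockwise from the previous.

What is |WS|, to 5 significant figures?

7.6258

Z is at the origin; ZA runs at -50.5° with length 9.7, so A = (6.1700, -7.4848). ∠ZAW = 104.4° gives AW at -126.10° from the x-axis; with |AW| = 23.7, W = (-7.7940, -26.634). ∠AWP = 89.4° gives WP at 143.30° from the x-axis; with |WP| = 23.1, P = (-26.315, -12.829). ∠WPJ = 73.6° gives PJ at 36.900° from the x-axis; with |PJ| = 22.0, J = (-8.7219, 0.38027). ∠PJS = 38.7° gives JS at -104.40° from the x-axis; with |JS| = 26.3, S = (-15.262, -25.093). Then |WS| = |S − W| = 7.6258.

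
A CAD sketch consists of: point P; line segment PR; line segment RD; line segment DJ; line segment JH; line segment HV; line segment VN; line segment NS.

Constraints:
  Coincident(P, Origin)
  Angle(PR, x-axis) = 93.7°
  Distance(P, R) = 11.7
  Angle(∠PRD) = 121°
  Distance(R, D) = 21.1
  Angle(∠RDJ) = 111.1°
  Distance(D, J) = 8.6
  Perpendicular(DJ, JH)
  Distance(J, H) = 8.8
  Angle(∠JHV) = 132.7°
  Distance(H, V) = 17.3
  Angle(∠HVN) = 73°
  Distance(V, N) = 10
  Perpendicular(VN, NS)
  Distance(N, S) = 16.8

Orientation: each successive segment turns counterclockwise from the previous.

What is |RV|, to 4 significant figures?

3.583

P is at the origin; PR runs at 93.7° with length 11.7, so R = (-0.7550, 11.68). ∠PRD = 121.0° gives RD at 152.7° from the x-axis; with |RD| = 21.1, D = (-19.50, 21.35). ∠RDJ = 111.1° gives DJ at -138.4° from the x-axis; with |DJ| = 8.6, J = (-25.94, 15.64). DJ ⟂ JH, so JH runs at -48.40°; with |JH| = 8.8, H = (-20.09, 9.063). ∠JHV = 132.7° gives HV at -1.100° from the x-axis; with |HV| = 17.3, V = (-2.797, 8.731). Then |RV| = |V − R| = 3.583.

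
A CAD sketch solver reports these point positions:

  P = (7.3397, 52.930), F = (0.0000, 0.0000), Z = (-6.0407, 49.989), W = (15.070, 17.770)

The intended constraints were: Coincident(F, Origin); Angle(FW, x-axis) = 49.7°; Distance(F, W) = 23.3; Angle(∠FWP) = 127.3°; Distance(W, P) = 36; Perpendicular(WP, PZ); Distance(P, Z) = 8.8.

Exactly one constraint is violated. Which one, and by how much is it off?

Distance(P, Z) = 8.8 — off by 4.90.

F = (0.00, 0.00) ✓; FW at 49.70° ✓; |FW| = 23.30 ✓; ∠FWP = 127.3° ✓; |WP| = 36.00 ✓; ∠(WP, PZ) = 90.00° ✓; |PZ| = 13.70 ✗.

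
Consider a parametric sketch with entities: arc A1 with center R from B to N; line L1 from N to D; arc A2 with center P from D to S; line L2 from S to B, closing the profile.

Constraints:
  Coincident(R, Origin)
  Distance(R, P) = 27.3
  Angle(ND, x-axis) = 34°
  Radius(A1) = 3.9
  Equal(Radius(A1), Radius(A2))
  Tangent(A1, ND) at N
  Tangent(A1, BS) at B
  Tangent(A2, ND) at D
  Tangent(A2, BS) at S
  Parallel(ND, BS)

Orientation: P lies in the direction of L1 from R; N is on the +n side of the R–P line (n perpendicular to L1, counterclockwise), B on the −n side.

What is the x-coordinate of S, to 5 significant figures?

24.814

Tangency of A1 to both parallel lines with radius 3.9 puts N and B at R ± 3.9·n: N = (-2.1809, 3.2332), B = (2.1809, -3.2332). Equal radii place D and S the same way about P: D = P + 3.9·n = (20.452, 18.499), S = P − 3.9·n = (24.814, 12.033). So S.x = 24.814.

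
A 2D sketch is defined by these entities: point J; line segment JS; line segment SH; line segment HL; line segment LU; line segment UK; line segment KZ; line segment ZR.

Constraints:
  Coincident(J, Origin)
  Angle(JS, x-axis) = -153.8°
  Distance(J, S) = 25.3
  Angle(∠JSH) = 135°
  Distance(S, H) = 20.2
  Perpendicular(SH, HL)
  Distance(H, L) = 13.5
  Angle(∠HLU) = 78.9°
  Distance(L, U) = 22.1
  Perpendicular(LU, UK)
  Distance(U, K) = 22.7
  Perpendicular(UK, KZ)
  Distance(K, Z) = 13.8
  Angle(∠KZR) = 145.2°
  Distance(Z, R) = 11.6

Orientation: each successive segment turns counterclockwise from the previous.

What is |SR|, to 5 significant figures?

24.583

J is at the origin; JS runs at -153.8° with length 25.3, so S = (-22.701, -11.170). ∠JSH = 135.0° gives SH at -108.80° from the x-axis; with |SH| = 20.2, H = (-29.210, -30.292). SH ⟂ HL, so HL runs at -18.800°; with |HL| = 13.5, L = (-16.431, -34.643). ∠HLU = 78.9° gives LU at 82.300° from the x-axis; with |LU| = 22.1, U = (-13.470, -12.742). LU is perpendicular to UK, so UK runs at 172.30°; with |UK| = 22.7, K = (-35.965, -9.7008). UK is perpendicular to KZ, so KZ runs at -97.700°; with |KZ| = 13.8, Z = (-37.814, -23.376). ∠KZR = 145.2° gives ZR at -62.900° from the x-axis; with |ZR| = 11.6, R = (-32.530, -33.703). Then |SR| = |R − S| = 24.583.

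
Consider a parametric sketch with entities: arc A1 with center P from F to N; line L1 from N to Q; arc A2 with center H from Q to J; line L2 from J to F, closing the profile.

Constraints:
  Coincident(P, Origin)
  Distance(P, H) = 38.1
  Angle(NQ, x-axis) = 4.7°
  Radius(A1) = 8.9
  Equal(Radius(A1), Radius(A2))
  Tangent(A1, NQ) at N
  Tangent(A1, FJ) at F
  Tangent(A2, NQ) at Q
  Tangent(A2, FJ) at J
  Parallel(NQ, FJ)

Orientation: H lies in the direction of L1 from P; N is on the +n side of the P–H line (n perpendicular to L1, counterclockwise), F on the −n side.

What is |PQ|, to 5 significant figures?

39.126

The slot axis is L1's direction at 4.7°, so u = (cos 4.7°, sin 4.7°) = (0.99664, 0.081939) and n = (−sin 4.7°, cos 4.7°) = (-0.081939, 0.99664). P is at the origin and H lies 38.1 along u from P, so H = 38.1·u = (37.972, 3.1219). Tangency of A1 to both parallel lines with radius 8.9 puts N and F at P ± 8.9·n: N = (-0.72925, 8.8701), F = (0.72925, -8.8701). Equal radii place Q and J the same way about H: Q = H + 8.9·n = (37.243, 11.992), J = H − 8.9·n = (38.701, -5.7482). Then |PQ| = |Q − P| = 39.126.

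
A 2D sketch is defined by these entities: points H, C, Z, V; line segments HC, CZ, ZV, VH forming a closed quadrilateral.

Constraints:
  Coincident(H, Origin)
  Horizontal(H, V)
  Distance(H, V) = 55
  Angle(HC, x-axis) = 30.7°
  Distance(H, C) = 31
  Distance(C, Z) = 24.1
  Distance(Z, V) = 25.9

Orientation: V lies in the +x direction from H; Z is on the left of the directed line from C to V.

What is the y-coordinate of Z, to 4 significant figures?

25.16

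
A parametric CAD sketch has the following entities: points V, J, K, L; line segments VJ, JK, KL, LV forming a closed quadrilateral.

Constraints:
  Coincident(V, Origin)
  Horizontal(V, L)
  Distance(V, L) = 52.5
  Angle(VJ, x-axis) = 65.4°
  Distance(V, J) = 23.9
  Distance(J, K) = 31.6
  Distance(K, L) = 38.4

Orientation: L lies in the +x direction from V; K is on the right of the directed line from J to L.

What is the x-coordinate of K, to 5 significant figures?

15.273

V is at the origin; VL is horizontal with |VL| = 52.5 and L in +x, so L = (52.5, 0). VJ runs at 65.4° with |VJ| = 23.9, so J = (9.9491, 21.731). K is determined by |JK| = 31.6 and |KL| = 38.4 together: it lies at the intersection of circle(J, 31.6) and circle(L, 38.4). With |JL| = 47.779, the foot of the radical line on JL is 18.908 from J and the perpendicular offset is √(31.6² − 18.908²) = 25.319. Taking the right-of-JL solution: K = (15.273, -9.4176).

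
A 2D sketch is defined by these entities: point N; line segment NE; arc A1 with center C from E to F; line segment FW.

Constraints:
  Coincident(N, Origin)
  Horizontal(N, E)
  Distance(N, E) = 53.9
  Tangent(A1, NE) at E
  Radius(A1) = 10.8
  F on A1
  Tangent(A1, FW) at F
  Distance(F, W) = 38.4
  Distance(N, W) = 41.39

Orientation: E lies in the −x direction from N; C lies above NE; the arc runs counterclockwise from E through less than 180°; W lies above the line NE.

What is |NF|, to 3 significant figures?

45.5

N is at the origin; N and E share the same y with |NE| = 53.9 and E on the −x side, so E = (-53.9, 0.00). Tangency of A1 to NE means the radius CE is perpendicular to NE, so C = E + (0, 10.8) = (-53.9, 10.8). Since CF ⟂ FW (tangency), |CW| = √(10.8² + 38.4²) = 39.9 regardless of where F sits on A1. So W lies on both circle(N, 41.39) and circle(C, 39.9); the above-NE intersection is W = (-22.2, 35.0). F is the foot of the tangent from W: F = (-45.3, 4.30).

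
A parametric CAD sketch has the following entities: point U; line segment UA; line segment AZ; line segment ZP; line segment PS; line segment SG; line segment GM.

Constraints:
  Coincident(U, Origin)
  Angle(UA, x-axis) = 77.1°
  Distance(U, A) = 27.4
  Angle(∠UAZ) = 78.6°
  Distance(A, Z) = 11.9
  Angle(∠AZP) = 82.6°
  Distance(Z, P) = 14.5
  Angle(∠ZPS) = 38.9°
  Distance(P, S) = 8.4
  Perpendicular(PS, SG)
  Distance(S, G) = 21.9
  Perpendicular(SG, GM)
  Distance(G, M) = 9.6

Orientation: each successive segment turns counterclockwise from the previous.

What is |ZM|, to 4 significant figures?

17.88

U is at the origin; UA runs at 77.1° with length 27.4, so A = (6.117, 26.71). ∠UAZ = 78.6° gives AZ at 178.5° from the x-axis; with |AZ| = 11.9, Z = (-5.779, 27.02). ∠AZP = 82.6° gives ZP at -84.10° from the x-axis; with |ZP| = 14.5, P = (-4.288, 12.60). ∠ZPS = 38.9° gives PS at 57.00° from the x-axis; with |PS| = 8.4, S = (0.2866, 19.64). PS ⟂ SG, so SG runs at 147.0°; with |SG| = 21.9, G = (-18.08, 31.57). SG is perpendicular to GM, so GM runs at -123.0°; with |GM| = 9.6, M = (-23.31, 23.52). Then |ZM| = |M − Z| = 17.88.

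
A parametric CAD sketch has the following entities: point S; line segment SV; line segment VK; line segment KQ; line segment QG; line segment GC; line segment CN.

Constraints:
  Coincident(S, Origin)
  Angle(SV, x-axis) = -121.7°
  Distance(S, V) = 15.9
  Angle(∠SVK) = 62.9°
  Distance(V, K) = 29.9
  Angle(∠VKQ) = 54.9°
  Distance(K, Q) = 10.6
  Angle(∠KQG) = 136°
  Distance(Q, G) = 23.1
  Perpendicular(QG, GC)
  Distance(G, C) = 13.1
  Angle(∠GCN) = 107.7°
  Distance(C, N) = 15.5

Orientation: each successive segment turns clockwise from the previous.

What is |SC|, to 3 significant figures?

16.4

S is at the origin; SV runs at -121.7° with length 15.9, so V = (-8.35, -13.5). ∠SVK = 62.9° gives VK at 121° from the x-axis; with |VK| = 29.9, K = (-23.8, 12.0). ∠VKQ = 54.9° gives KQ at -3.90° from the x-axis; with |KQ| = 10.6, Q = (-13.3, 11.3). ∠KQG = 136.0° gives QG at -47.9° from the x-axis; with |QG| = 23.1, G = (2.22, -5.81). QG is perpendicular to GC, so GC runs at -138°; with |GC| = 13.1, C = (-7.50, -14.6). Then |SC| = |C − S| = 16.4.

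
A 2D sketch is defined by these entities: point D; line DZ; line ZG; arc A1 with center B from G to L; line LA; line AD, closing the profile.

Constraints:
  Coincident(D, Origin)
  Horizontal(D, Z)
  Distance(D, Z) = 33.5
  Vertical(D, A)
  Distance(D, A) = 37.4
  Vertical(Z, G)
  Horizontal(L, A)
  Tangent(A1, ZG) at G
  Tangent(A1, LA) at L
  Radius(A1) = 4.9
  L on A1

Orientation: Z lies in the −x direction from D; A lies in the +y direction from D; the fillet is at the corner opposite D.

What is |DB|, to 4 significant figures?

43.29

D is at the origin; DZ is horizontal with |DZ| = 33.5 and Z on the −x side, so Z = (-33.50, 0.000). DA is vertical with |DA| = 37.4 and A on the +y side, so A = (0.000, 37.40). The virtual corner opposite D is at (-33.50, 37.40). Tangency of A1 to ZG means the radius BG is perpendicular to ZG and A1 meets LA tangentially, so BL is at right angles to LA, with radius 4.9, so the center B sits 4.9 in from both sides at B = (-28.60, 32.50). Then |DB| = |B − D| = 43.29.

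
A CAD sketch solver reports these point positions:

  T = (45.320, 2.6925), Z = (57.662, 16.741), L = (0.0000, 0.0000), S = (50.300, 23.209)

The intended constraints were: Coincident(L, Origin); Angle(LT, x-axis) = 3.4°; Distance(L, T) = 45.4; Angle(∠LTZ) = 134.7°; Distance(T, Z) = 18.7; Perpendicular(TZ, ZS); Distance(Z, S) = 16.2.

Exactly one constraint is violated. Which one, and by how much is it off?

Distance(Z, S) = 16.2 — off by 6.40.

L = (0.00, 0.00) ✓; LT at 3.400° ✓; |LT| = 45.40 ✓; ∠LTZ = 134.7° ✓; |TZ| = 18.70 ✓; ∠(TZ, ZS) = 90.00° ✓; |ZS| = 9.800 ✗.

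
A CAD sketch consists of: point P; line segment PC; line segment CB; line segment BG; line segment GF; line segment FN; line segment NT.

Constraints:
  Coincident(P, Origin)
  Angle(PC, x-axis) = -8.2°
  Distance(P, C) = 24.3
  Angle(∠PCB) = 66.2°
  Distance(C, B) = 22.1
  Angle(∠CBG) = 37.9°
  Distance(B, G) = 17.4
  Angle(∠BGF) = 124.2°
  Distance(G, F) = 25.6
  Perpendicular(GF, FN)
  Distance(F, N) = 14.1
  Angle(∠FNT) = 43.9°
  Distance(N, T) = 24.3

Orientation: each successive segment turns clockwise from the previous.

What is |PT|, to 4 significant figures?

15.42

P is at the origin; PC runs at -8.2° with length 24.3, so C = (24.05, -3.466). ∠PCB = 66.2° gives CB at -122.0° from the x-axis; with |CB| = 22.1, B = (12.34, -22.21). ∠CBG = 37.9° gives BG at 95.90° from the x-axis; with |BG| = 17.4, G = (10.55, -4.900). ∠BGF = 124.2° gives GF at 40.10° from the x-axis; with |GF| = 25.6, F = (30.13, 11.59). The perpendicularity gives FN at right angles to GF, so FN runs at -49.90°; with |FN| = 14.1, N = (39.22, 0.8043). ∠FNT = 43.9° gives NT at 174.0° from the x-axis; with |NT| = 24.3, T = (15.05, 3.344). Then |PT| = |T − P| = 15.42.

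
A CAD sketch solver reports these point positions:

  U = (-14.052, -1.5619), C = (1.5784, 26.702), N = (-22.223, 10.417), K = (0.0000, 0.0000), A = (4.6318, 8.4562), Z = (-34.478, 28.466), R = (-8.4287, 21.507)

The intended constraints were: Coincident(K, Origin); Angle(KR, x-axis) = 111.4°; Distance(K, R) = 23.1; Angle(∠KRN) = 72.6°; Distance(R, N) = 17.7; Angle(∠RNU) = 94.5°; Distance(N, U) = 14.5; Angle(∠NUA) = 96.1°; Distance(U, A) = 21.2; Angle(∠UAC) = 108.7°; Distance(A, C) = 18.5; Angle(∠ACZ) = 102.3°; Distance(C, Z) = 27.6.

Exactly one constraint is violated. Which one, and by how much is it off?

Distance(C, Z) = 27.6 — off by 8.50.

K = (0.00, 0.00) ✓; KR at 111.4° ✓; |KR| = 23.10 ✓; ∠KRN = 72.60° ✓; |RN| = 17.70 ✓; ∠RNU = 94.50° ✓; |NU| = 14.50 ✓; ∠NUA = 96.10° ✓; |UA| = 21.20 ✓; ∠UAC = 108.7° ✓; |AC| = 18.50 ✓; ∠ACZ = 102.3° ✓; |CZ| = 36.10 ✗.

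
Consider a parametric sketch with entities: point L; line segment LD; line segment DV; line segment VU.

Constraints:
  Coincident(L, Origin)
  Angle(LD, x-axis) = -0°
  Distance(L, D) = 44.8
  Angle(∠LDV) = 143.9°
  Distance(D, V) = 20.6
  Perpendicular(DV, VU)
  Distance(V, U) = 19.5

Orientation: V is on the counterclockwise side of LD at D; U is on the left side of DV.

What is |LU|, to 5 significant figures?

57.215

∠LDV = 143.9°, so DV runs at -0.0° + (180° − 143.9°) = 36.100° from the x-axis; with |DV| = 20.6, V = D + 20.6·(cos 36.100°, sin 36.100°) = (61.445, 12.137). The perpendicularity gives VU at right angles to DV; with |VU| = 19.5 on the left of DV, U = V + 19.5·(-0.58920, 0.80799) = (49.955, 27.893). Then |LU| = |U − L| = 57.215.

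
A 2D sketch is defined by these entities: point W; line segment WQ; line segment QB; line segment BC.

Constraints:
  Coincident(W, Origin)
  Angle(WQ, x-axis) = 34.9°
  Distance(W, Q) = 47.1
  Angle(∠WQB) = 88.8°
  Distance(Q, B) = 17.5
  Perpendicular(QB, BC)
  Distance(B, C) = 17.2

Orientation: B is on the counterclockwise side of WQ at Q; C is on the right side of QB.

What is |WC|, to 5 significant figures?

66.377

W is at the origin; WQ runs at 34.9° with length 47.1, so Q = 47.1·(cos 34.9°, sin 34.9°) = (38.629, 26.948). ∠WQB = 88.8°, so QB runs at 34.9° + (180° − 88.8°) = 126.10° from the x-axis; with |QB| = 17.5, B = Q + 17.5·(cos 126.10°, sin 126.10°) = (28.318, 41.088). The perpendicularity gives BC at right angles to QB; with |BC| = 17.2 on the right of QB, C = B + 17.2·(0.80799, 0.58920) = (42.216, 51.222). Then |WC| = |C − W| = 66.377.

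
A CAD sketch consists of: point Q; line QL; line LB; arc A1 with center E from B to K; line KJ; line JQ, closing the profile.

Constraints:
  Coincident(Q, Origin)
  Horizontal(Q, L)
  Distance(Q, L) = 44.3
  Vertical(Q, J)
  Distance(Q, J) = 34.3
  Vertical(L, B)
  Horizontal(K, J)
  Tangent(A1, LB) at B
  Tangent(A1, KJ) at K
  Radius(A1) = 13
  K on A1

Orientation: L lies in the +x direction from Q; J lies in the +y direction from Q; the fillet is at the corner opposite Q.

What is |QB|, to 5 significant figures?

49.155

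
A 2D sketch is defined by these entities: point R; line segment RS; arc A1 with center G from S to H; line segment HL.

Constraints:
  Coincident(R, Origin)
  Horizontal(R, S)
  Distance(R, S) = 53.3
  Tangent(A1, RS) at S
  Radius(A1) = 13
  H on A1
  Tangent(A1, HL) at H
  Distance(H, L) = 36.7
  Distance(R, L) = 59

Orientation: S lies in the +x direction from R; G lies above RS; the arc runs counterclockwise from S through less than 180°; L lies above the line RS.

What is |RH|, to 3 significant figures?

66.1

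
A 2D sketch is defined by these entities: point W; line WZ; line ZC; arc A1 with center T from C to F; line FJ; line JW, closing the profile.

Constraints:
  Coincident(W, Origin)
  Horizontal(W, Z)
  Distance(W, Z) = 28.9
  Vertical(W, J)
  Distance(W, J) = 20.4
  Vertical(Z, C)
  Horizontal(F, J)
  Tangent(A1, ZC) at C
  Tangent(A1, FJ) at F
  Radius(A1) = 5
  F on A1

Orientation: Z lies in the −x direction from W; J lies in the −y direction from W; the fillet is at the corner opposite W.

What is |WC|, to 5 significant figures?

32.747

W is at the origin; WZ is horizontal with |WZ| = 28.9 and Z on the −x side, so Z = (-28.900, 0.0000). WJ is vertical with |WJ| = 20.4 and J on the −y side, so J = (0.0000, -20.400). The virtual corner opposite W is at (-28.900, -20.400). A1 meets ZC tangentially, so TC is at right angles to ZC and tangency of A1 to FJ means the radius TF is perpendicular to FJ, with radius 5.0, so the center T sits 5.0 in from both sides at T = (-23.900, -15.400). That places the tangent points at C = (-28.900, -15.400) on ZC and F = (-23.900, -20.400) on FJ. Then |WC| = |C − W| = 32.747.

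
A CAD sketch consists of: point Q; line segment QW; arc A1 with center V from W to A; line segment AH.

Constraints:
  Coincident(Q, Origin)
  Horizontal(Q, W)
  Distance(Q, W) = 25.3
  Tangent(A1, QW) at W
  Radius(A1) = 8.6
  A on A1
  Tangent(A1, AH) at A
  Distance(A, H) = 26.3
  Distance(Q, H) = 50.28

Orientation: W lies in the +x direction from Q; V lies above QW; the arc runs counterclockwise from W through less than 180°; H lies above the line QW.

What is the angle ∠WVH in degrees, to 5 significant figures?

153.63°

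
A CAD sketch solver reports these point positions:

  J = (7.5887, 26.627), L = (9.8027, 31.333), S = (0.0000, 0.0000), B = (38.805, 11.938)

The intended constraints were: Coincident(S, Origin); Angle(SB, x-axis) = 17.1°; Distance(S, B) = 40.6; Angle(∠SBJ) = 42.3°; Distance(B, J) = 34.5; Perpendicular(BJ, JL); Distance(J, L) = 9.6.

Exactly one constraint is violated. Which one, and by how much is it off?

Distance(J, L) = 9.6 — off by 4.40.

S = (0.00, 0.00) ✓; SB at 17.10° ✓; |SB| = 40.60 ✓; ∠SBJ = 42.30° ✓; |BJ| = 34.50 ✓; ∠(BJ, JL) = 90.00° ✓; |JL| = 5.201 ✗.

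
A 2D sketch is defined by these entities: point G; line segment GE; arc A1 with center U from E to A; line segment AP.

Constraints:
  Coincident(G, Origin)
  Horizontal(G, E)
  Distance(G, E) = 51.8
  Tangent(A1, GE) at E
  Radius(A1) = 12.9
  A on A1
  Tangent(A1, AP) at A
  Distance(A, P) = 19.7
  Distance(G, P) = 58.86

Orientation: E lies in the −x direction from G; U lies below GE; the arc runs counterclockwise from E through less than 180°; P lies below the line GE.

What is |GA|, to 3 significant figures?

64.7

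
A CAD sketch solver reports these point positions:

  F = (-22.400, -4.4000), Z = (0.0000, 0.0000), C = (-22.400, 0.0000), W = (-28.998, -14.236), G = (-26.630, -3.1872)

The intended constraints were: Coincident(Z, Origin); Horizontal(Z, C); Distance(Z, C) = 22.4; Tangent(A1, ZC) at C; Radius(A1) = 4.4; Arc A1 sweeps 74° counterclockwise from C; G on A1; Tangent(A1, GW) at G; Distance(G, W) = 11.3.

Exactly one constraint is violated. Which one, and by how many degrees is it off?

Tangent(A1, GW) at G — off by 3.90°.

Z = (0.00, 0.00) ✓; Z.y = 0.00, C.y = 0.00 ✓; |ZC| = 22.40 ✓; ∠(FC, CZ) = 90.00° ✓; |FC| = 4.400 ✓; bearing(F→G) − bearing(F→C) = 74.00° ✓; |FG| = 4.400 ✓; ∠(FG, GW) = 86.10° ✗; |GW| = 11.30 ✓.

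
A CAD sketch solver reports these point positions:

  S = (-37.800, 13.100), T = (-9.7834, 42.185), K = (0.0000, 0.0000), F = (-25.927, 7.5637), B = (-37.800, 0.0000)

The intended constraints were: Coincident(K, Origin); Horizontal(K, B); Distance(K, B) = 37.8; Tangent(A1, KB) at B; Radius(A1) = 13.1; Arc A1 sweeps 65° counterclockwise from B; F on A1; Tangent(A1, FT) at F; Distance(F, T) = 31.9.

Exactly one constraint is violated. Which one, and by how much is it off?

Distance(F, T) = 31.9 — off by 6.30.

K = (0.00, 0.00) ✓; K.y = 0.00, B.y = 0.00 ✓; |KB| = 37.80 ✓; ∠(SB, BK) = 90.00° ✓; |SB| = 13.10 ✓; bearing(S→F) − bearing(S→B) = 65.00° ✓; |SF| = 13.10 ✓; ∠(SF, FT) = 90.00° ✓; |FT| = 38.20 ✗.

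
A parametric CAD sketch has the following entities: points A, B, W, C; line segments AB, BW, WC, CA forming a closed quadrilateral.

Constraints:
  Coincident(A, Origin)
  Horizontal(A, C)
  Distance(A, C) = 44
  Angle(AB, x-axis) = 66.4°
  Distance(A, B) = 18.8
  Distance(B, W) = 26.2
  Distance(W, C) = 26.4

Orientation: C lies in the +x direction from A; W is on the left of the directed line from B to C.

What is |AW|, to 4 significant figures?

40.65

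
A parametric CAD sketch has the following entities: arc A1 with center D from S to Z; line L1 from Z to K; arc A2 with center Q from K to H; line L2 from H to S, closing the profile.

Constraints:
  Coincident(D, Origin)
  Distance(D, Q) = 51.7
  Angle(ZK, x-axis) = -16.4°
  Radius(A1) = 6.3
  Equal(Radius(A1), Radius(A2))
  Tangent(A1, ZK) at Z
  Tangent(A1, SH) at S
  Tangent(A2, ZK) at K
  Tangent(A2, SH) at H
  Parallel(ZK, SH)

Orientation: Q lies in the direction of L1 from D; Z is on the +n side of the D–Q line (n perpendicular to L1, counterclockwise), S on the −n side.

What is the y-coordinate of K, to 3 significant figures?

-8.55

The slot axis is L1's direction at -16.4°, so u = (cos -16.4°, sin -16.4°) = (0.959, -0.282) and n = (−sin -16.4°, cos -16.4°) = (0.282, 0.959). D is at the origin and Q lies 51.7 along u from D, so Q = 51.7·u = (49.6, -14.6). Tangency of A1 to both parallel lines with radius 6.3 puts Z and S at D ± 6.3·n: Z = (1.78, 6.04), S = (-1.78, -6.04). Equal radii place K and H the same way about Q: K = Q + 6.3·n = (51.4, -8.55), H = Q − 6.3·n = (47.8, -20.6). So K.y = -8.55.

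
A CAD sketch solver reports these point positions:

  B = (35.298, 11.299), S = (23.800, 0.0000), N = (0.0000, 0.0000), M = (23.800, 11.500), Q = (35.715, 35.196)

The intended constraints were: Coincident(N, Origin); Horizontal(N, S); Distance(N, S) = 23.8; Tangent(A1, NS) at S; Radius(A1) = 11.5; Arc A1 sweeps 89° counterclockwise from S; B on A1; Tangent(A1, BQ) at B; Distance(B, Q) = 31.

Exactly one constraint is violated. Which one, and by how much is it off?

Distance(B, Q) = 31 — off by 7.10.

N = (0.00, 0.00) ✓; N.y = 0.00, S.y = 0.00 ✓; |NS| = 23.80 ✓; ∠(MS, SN) = 90.00° ✓; |MS| = 11.50 ✓; bearing(M→B) − bearing(M→S) = 89.00° ✓; |MB| = 11.50 ✓; ∠(MB, BQ) = 90.00° ✓; |BQ| = 23.90 ✗.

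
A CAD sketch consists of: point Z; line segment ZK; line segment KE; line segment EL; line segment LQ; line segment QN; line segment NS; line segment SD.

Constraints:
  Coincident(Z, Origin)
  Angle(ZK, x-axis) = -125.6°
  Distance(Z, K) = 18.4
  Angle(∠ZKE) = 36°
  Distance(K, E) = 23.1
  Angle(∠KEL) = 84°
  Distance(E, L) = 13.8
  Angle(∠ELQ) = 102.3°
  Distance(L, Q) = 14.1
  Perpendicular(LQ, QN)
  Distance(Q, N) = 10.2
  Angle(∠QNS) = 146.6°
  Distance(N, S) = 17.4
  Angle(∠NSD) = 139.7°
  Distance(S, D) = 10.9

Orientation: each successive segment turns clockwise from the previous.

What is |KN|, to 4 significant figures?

8.301

Z is at the origin; ZK runs at -125.6° with length 18.4, so K = (-10.71, -14.96). ∠ZKE = 36.0° gives KE at 90.40° from the x-axis; with |KE| = 23.1, E = (-10.87, 8.138). ∠KEL = 84.0° gives EL at -5.600° from the x-axis; with |EL| = 13.8, L = (2.862, 6.792). ∠ELQ = 102.3° gives LQ at -83.30° from the x-axis; with |LQ| = 14.1, Q = (4.507, -7.212). LQ ⟂ QN, so QN runs at -173.3°; with |QN| = 10.2, N = (-5.623, -8.402). Then |KN| = |N − K| = 8.301.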